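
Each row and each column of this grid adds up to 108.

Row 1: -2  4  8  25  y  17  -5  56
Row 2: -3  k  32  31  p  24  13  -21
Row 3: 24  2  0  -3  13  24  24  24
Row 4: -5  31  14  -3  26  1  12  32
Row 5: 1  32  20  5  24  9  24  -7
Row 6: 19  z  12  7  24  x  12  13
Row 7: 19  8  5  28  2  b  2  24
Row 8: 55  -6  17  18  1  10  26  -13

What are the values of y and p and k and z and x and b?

y = 5, p = 13, k = 19, z = 18, x = 3, b = 20

Row 1 has -2 + 4 + 8 + 25 + 17 − 5 + 56 = 103; the blank must be 108 − 103 = 5.
Row 7 has 19 + 8 + 5 + 28 + 2 + 2 + 24 = 88; the blank must be 108 − 88 = 20.
Column 6 has 17 + 24 + 24 + 1 + 9 + 20 + 10 = 105; the blank must be 108 − 105 = 3.
Row 6 has 19 + 12 + 7 + 24 + 3 + 12 + 13 = 90; the blank must be 108 − 90 = 18.
Column 2 has 4 + 2 + 31 + 32 + 18 + 8 − 6 = 89; the blank must be 108 − 89 = 19.
Row 2 has -3 + 19 + 32 + 31 + 24 + 13 − 21 = 95; the blank must be 108 − 95 = 13.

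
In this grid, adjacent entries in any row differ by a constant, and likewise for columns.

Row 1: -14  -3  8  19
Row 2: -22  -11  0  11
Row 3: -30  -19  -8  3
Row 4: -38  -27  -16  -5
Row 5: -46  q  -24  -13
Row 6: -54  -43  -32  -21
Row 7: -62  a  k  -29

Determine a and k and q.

a = -51, k = -40, q = -35

Along each row the entries change by 11 per step; down each column they change by -8.
Row 7: from -62 at column 1, stepping by 11 to column 2 gives -51.
Row 7: from -62 at column 1, stepping by 11 to column 3 gives -40.
Row 5: from -46 at column 1, stepping by 11 to column 2 gives -35.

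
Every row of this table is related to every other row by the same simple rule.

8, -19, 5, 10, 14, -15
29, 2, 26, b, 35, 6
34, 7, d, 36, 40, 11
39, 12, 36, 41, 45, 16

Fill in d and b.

d = 31, b = 31

The difference between any two rows is the same in every column — this is an addition table with the headers hidden.
Row 3 minus row 1 is 34 − 8 = 26, so its entry in column 3 is 5 + 26 = 31.
Row 2 minus row 1 is 29 − 8 = 21, so its entry in column 4 is 10 + 21 = 31.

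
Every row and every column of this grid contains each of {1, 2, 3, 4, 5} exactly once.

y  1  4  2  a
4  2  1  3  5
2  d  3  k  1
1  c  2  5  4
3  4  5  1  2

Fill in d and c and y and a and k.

d = 5, c = 3, y = 5, a = 3, k = 4

Cell (1,5): column 5 already has {1, 2, 4, 5} → 3.
Cell (1,1): row 1 already has {1, 2, 3, 4} → 5.
Cell (4,2): row 4 already has {1, 2, 4, 5} → 3.
For row 3, column 2: column 2 already has {1, 2, 3, 4}; that leaves 5.
Cell (3,4): row 3 already has {1, 2, 3, 5} → 4.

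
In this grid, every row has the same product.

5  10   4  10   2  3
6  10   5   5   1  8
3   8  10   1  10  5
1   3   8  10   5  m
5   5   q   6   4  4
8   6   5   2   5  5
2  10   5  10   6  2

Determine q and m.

Rows 3 and 6 each multiply to 12000, so every row has product 12000.
Row 5: 5×5×6×4×4 = 2400, so the missing entry is 12000 ÷ 2400 = 5.
Row 4: 1×3×8×10×5 = 1200, so the missing entry is 12000 ÷ 1200 = 10.

q = 5, m = 10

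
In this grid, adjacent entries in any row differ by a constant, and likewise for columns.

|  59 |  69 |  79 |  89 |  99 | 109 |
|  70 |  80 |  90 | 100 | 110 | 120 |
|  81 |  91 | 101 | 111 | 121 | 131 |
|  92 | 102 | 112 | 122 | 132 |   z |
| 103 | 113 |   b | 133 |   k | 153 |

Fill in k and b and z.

Along each row the entries change by 10 per step; down each column they change by 11.
Row 5: from 103 at column 1, stepping by 10 to column 5 gives 143.
Row 5: from 103 at column 1, stepping by 10 to column 3 gives 123.
Row 4: from 92 at column 1, stepping by 10 to column 6 gives 142.

k = 143, b = 123, z = 142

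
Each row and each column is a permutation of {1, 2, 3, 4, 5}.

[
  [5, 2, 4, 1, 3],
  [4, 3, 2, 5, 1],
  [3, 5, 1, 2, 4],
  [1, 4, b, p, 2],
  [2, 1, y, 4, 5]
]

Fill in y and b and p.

For row 4, column 4: column 4 already has {1, 2, 4, 5}; that leaves 3.
Cell (4,3): row 4 already has {1, 2, 3, 4} → 5.
Cell (5,3): row 5 already has {1, 2, 4, 5} → 3.

y = 3, b = 5, p = 3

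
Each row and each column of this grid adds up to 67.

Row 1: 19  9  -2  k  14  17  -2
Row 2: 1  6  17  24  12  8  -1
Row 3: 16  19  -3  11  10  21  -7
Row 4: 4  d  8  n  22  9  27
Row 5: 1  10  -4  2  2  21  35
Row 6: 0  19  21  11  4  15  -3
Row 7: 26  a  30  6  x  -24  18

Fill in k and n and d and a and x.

Row 1 has 19 + 9 − 2 + 14 + 17 − 2 = 55; the blank must be 67 − 55 = 12.
Column 5 has 14 + 12 + 10 + 22 + 2 + 4 = 64; the blank must be 67 − 64 = 3.
Row 7 has 26 + 30 + 6 + 3 − 24 + 18 = 59; the blank must be 67 − 59 = 8.
Column 2 has 9 + 6 + 19 + 10 + 19 + 8 = 71; the blank must be 67 − 71 = -4.
Row 4 has 4 − 4 + 8 + 22 + 9 + 27 = 66; the blank must be 67 − 66 = 1.

k = 12, n = 1, d = -4, a = 8, x = 3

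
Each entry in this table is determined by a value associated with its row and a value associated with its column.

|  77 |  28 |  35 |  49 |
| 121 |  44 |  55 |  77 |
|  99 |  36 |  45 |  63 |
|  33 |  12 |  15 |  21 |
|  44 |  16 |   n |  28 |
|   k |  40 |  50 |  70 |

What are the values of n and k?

Each row is a constant multiple of every other row — this is a multiplication table with the headers hidden.
Row 5 is 28/49 = 4/7 times row 1, so its entry in column 3 is 35 × 4/7 = 20.
Row 6 is 70/49 = 10/7 times row 1, so its entry in column 1 is 77 × 10/7 = 110.

n = 20, k = 110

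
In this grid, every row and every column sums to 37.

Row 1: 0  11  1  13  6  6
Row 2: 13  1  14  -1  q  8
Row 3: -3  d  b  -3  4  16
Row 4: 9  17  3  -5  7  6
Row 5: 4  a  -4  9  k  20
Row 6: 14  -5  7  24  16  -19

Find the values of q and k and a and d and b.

Row 2: 13 + 1 + 14 − 1 + 8 = 35, so its missing entry is 37 − 35 = 2.
Column 5: 6 + 2 + 4 + 7 + 16 = 35, so its missing entry is 37 − 35 = 2.
Column 3: 1 + 14 + 3 − 4 + 7 = 21, so its missing entry is 37 − 21 = 16.
Row 3: -3 + 16 − 3 + 4 + 16 = 30, so its missing entry is 37 − 30 = 7.
Row 5: 4 − 4 + 9 + 2 + 20 = 31, so its missing entry is 37 − 31 = 6.

q = 2, k = 2, a = 6, d = 7, b = 16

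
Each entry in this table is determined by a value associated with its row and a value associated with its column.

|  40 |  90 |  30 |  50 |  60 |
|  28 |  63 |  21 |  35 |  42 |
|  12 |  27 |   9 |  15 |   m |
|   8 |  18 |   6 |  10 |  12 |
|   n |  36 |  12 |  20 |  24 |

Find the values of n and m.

Each row is a constant multiple of every other row — this is a multiplication table with the headers hidden.
Row 5 is 12/30 = 2/5 times row 1, so its entry in column 1 is 40 × 2/5 = 16.
Row 3 is 9/30 = 3/10 times row 1, so its entry in column 5 is 60 × 3/10 = 18.

n = 16, m = 18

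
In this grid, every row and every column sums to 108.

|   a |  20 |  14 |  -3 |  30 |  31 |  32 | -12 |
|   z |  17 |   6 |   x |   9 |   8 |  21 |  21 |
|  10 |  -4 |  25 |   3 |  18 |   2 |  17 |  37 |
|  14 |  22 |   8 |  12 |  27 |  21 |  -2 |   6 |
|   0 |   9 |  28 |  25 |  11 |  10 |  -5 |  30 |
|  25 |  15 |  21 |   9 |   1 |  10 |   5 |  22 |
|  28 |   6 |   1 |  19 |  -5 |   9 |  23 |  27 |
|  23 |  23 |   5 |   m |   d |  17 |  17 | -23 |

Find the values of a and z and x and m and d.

The known cells in column 5 total 91, leaving 108 − 91 = 17 for the blank.
The known cells in row 1 total 112, leaving 108 − 112 = -4 for the blank.
The known cells in row 8 total 79, leaving 108 − 79 = 29 for the blank.
The known cells in column 1 total 96, leaving 108 − 96 = 12 for the blank.
The known cells in row 2 total 94, leaving 108 − 94 = 14 for the blank.

a = -4, z = 12, x = 14, m = 29, d = 17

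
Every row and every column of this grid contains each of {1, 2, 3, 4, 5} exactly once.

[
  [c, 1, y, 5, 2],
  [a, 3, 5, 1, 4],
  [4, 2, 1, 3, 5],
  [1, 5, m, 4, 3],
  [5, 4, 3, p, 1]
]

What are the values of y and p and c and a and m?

For row 5, column 4: row 5 already has {1, 3, 4, 5}; that leaves 2.
At (row 2, col 1): row 2 already has {1, 3, 4, 5}, so the value is 2.
At (row 1, col 1): column 1 already has {1, 2, 4, 5}, so the value is 3.
For row 1, column 3: row 1 already has {1, 2, 3, 5}; that leaves 4.
For row 4, column 3: row 4 already has {1, 3, 4, 5}; that leaves 2.

y = 4, p = 2, c = 3, a = 2, m = 2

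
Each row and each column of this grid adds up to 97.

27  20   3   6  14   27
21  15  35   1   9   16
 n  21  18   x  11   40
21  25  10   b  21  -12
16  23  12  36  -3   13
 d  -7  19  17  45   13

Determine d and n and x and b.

d = 10, n = 2, x = 5, b = 32

The known cells in row 6 total 87, leaving 97 − 87 = 10 for the blank.
The known cells in column 1 total 95, leaving 97 − 95 = 2 for the blank.
The known cells in row 3 total 92, leaving 97 − 92 = 5 for the blank.
The known cells in row 4 total 65, leaving 97 − 65 = 32 for the blank.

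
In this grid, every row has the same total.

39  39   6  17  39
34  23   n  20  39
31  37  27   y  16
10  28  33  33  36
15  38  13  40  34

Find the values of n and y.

Row 1 sums to 140 and so does row 4; that's the common total.
In row 2 the known cells total 116, leaving 140 − 116 = 24.
In row 3 the known cells total 111, leaving 140 − 111 = 29.

n = 24, y = 29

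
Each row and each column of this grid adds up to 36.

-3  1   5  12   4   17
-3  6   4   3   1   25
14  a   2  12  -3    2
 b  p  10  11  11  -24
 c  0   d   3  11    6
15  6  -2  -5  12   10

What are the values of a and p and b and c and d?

a = 9, p = 14, b = 14, c = -1, d = 17

Row 3: 14 + 2 + 12 − 3 + 2 = 27, so its missing entry is 36 − 27 = 9.
Column 2: 1 + 6 + 9 + 0 + 6 = 22, so its missing entry is 36 − 22 = 14.
Column 3: 5 + 4 + 2 + 10 − 2 = 19, so its missing entry is 36 − 19 = 17.
Row 5: 0 + 17 + 3 + 11 + 6 = 37, so its missing entry is 36 − 37 = -1.
Row 4: 14 + 10 + 11 + 11 − 24 = 22, so its missing entry is 36 − 22 = 14.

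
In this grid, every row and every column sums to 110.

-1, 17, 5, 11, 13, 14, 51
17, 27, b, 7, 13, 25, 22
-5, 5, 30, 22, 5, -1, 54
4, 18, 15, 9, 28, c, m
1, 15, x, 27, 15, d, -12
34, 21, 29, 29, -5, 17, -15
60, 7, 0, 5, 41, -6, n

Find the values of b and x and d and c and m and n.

Row 2 has 17 + 27 + 7 + 13 + 25 + 22 = 111; the blank must be 110 − 111 = -1.
Column 3 has 5 − 1 + 30 + 15 + 29 + 0 = 78; the blank must be 110 − 78 = 32.
Row 5 has 1 + 15 + 32 + 27 + 15 − 12 = 78; the blank must be 110 − 78 = 32.
Row 7 has 60 + 7 + 0 + 5 + 41 − 6 = 107; the blank must be 110 − 107 = 3.
Column 7 has 51 + 22 + 54 − 12 − 15 + 3 = 103; the blank must be 110 − 103 = 7.
Row 4 has 4 + 18 + 15 + 9 + 28 + 7 = 81; the blank must be 110 − 81 = 29.

b = -1, x = 32, d = 32, c = 29, m = 7, n = 3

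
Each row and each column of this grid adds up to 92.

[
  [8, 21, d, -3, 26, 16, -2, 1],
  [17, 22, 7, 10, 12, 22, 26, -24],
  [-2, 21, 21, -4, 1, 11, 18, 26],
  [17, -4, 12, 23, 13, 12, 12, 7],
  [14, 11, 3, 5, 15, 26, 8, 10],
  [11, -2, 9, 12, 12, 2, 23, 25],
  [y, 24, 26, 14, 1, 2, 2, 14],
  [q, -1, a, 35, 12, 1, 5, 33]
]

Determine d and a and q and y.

d = 25, a = -11, q = 18, y = 9

Row 1: 8 + 21 − 3 + 26 + 16 − 2 + 1 = 67, so its missing entry is 92 − 67 = 25.
Column 3: 25 + 7 + 21 + 12 + 3 + 9 + 26 = 103, so its missing entry is 92 − 103 = -11.
Row 8: -1 − 11 + 35 + 12 + 1 + 5 + 33 = 74, so its missing entry is 92 − 74 = 18.
Row 7: 24 + 26 + 14 + 1 + 2 + 2 + 14 = 83, so its missing entry is 92 − 83 = 9.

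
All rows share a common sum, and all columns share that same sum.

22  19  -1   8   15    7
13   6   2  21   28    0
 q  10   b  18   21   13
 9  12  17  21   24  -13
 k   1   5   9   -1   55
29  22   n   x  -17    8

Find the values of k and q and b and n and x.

Rows 1 and 2 both sum to 70, so that's the common total.
The known cells in row 5 total 69, leaving 70 − 69 = 1 for the blank.
The known cells in column 1 total 74, leaving 70 − 74 = -4 for the blank.
The known cells in row 3 total 58, leaving 70 − 58 = 12 for the blank.
The known cells in column 4 total 77, leaving 70 − 77 = -7 for the blank.
The known cells in row 6 total 35, leaving 70 − 35 = 35 for the blank.

k = 1, q = -4, b = 12, n = 35, x = -7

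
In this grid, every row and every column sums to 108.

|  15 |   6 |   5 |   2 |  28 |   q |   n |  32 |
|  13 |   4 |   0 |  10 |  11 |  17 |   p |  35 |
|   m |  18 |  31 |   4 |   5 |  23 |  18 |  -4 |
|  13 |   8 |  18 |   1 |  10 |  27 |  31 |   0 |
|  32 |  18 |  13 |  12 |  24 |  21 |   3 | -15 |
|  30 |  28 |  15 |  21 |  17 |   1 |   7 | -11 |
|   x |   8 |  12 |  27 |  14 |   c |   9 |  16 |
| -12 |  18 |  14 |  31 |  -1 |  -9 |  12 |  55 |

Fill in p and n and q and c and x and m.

p = 18, n = 10, q = 10, c = 18, x = 4, m = 13

Row 3: 18 + 31 + 4 + 5 + 23 + 18 − 4 = 95, so its missing entry is 108 − 95 = 13.
Column 1: 15 + 13 + 13 + 13 + 32 + 30 − 12 = 104, so its missing entry is 108 − 104 = 4.
Row 7: 4 + 8 + 12 + 27 + 14 + 9 + 16 = 90, so its missing entry is 108 − 90 = 18.
Column 6: 17 + 23 + 27 + 21 + 1 + 18 − 9 = 98, so its missing entry is 108 − 98 = 10.
Row 1: 15 + 6 + 5 + 2 + 28 + 10 + 32 = 98, so its missing entry is 108 − 98 = 10.
Row 2: 13 + 4 + 0 + 10 + 11 + 17 + 35 = 90, so its missing entry is 108 − 90 = 18.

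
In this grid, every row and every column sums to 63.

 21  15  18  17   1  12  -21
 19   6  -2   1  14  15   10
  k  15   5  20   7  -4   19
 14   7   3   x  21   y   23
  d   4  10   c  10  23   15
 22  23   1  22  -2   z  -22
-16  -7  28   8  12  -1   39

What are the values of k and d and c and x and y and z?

Row 6: 22 + 23 + 1 + 22 − 2 − 22 = 44, so its missing entry is 63 − 44 = 19.
Row 3: 15 + 5 + 20 + 7 − 4 + 19 = 62, so its missing entry is 63 − 62 = 1.
Column 1: 21 + 19 + 1 + 14 + 22 − 16 = 61, so its missing entry is 63 − 61 = 2.
Row 5: 2 + 4 + 10 + 10 + 23 + 15 = 64, so its missing entry is 63 − 64 = -1.
Column 4: 17 + 1 + 20 − 1 + 22 + 8 = 67, so its missing entry is 63 − 67 = -4.
Row 4: 14 + 7 + 3 − 4 + 21 + 23 = 64, so its missing entry is 63 − 64 = -1.

k = 1, d = 2, c = -1, x = -4, y = -1, z = 19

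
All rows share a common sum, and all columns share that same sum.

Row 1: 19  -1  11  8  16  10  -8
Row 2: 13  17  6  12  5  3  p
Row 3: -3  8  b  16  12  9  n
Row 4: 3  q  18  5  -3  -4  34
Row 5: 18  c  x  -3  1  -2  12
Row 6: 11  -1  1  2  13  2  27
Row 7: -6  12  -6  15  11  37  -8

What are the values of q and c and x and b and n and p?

Rows 1 and 6 both sum to 55, so that's the common total.
Row 4 has 3 + 18 + 5 − 3 − 4 + 34 = 53; the blank must be 55 − 53 = 2.
Row 2 has 13 + 17 + 6 + 12 + 5 + 3 = 56; the blank must be 55 − 56 = -1.
Column 7 has -8 − 1 + 34 + 12 + 27 − 8 = 56; the blank must be 55 − 56 = -1.
Row 3 has -3 + 8 + 16 + 12 + 9 − 1 = 41; the blank must be 55 − 41 = 14.
Column 3 has 11 + 6 + 14 + 18 + 1 − 6 = 44; the blank must be 55 − 44 = 11.
Row 5 has 18 + 11 − 3 + 1 − 2 + 12 = 37; the blank must be 55 − 37 = 18.

q = 2, c = 18, x = 11, b = 14, n = -1, p = -1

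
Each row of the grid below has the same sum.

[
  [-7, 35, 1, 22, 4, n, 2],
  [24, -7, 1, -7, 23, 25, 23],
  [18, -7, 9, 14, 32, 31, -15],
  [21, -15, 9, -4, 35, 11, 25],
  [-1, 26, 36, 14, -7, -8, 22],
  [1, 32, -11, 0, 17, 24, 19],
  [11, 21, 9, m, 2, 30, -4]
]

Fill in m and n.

Row 3 sums to 82 and so does row 4; that's the common total.
In row 7 the known cells total 69, leaving 82 − 69 = 13.
In row 1 the known cells total 57, leaving 82 − 57 = 25.

m = 13, n = 25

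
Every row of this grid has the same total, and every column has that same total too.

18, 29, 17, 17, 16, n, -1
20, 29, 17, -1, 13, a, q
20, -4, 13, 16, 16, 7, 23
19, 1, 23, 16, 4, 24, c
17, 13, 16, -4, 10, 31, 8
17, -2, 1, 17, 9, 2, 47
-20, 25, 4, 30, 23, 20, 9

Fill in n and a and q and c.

n = -5, a = 12, q = 1, c = 4

Rows 3 and 5 both sum to 91, so that's the common total.
Row 4: 19 + 1 + 23 + 16 + 4 + 24 = 87, so its missing entry is 91 − 87 = 4.
Column 7: -1 + 23 + 4 + 8 + 47 + 9 = 90, so its missing entry is 91 − 90 = 1.
Row 1: 18 + 29 + 17 + 17 + 16 − 1 = 96, so its missing entry is 91 − 96 = -5.
Row 2: 20 + 29 + 17 − 1 + 13 + 1 = 79, so its missing entry is 91 − 79 = 12.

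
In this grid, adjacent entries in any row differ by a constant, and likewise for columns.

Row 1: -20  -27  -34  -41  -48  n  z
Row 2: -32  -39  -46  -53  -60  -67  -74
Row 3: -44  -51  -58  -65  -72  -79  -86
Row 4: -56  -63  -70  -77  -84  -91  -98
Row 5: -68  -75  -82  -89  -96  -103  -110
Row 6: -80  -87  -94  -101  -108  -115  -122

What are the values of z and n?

z = -62, n = -55

Along each row the entries change by -7 per step; down each column they change by -12.
Row 1: from -20 at column 1, stepping by -7 to column 7 gives -62.
Row 1: from -20 at column 1, stepping by -7 to column 6 gives -55.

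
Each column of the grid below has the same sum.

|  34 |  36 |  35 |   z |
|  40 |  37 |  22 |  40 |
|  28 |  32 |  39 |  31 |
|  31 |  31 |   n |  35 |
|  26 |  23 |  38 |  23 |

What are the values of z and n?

Column 1 sums to 159 and so does column 2; that's the common total.
In column 4 the known cells total 129, leaving 159 − 129 = 30.
In column 3 the known cells total 134, leaving 159 − 134 = 25.

z = 30, n = 25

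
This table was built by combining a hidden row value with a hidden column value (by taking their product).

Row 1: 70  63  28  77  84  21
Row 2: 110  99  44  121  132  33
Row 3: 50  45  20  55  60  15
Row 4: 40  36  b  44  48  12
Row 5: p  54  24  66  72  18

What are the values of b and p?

b = 16, p = 60

Each row is a constant multiple of every other row — this is a multiplication table with the headers hidden.
Row 4 is 44/77 = 4/7 times row 1, so its entry in column 3 is 28 × 4/7 = 16.
Row 5 is 66/77 = 6/7 times row 1, so its entry in column 1 is 70 × 6/7 = 60.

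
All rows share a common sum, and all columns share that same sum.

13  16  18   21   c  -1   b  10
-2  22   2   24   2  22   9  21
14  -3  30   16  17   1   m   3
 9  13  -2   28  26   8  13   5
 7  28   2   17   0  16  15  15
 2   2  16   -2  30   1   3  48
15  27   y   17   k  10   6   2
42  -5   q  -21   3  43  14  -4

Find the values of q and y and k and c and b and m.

q = 28, y = 6, k = 17, c = 5, b = 18, m = 22

Rows 2 and 4 both sum to 100, so that's the common total.
Row 3: 14 − 3 + 30 + 16 + 17 + 1 + 3 = 78, so its missing entry is 100 − 78 = 22.
Column 7: 9 + 22 + 13 + 15 + 3 + 6 + 14 = 82, so its missing entry is 100 − 82 = 18.
Row 1: 13 + 16 + 18 + 21 − 1 + 18 + 10 = 95, so its missing entry is 100 − 95 = 5.
Column 5: 5 + 2 + 17 + 26 + 0 + 30 + 3 = 83, so its missing entry is 100 − 83 = 17.
Row 7: 15 + 27 + 17 + 17 + 10 + 6 + 2 = 94, so its missing entry is 100 − 94 = 6.
Row 8: 42 − 5 − 21 + 3 + 43 + 14 − 4 = 72, so its missing entry is 100 − 72 = 28.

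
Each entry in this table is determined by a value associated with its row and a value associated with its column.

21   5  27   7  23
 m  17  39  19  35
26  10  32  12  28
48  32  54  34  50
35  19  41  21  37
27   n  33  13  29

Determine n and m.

The difference between any two rows is the same in every column — this is an addition table with the headers hidden.
Row 6 minus row 1 is 13 − 7 = 6, so its entry in column 2 is 5 + 6 = 11.
Row 2 minus row 1 is 19 − 7 = 12, so its entry in column 1 is 21 + 12 = 33.

n = 11, m = 33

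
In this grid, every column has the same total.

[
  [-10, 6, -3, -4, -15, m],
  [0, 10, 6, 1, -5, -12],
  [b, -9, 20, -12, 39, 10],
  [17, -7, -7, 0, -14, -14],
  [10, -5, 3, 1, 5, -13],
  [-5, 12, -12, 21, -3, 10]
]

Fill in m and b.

m = 26, b = -5

Columns 4 and 5 both add up to 7, so every column sums to 7.
Column 6: -12 + 10 − 14 − 13 + 10 = -19, so the missing entry is 7 − (-19) = 26.
Column 1: -10 + 0 + 17 + 10 − 5 = 12, so the missing entry is 7 − 12 = -5.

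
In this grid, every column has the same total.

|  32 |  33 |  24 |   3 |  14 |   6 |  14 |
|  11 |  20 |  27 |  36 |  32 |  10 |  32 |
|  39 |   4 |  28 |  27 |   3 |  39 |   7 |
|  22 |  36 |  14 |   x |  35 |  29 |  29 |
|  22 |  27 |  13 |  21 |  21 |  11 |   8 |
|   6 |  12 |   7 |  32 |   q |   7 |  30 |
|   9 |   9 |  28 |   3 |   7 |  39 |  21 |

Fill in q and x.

Column 1 sums to 141 and so does column 2; that's the common total.
In column 5 the known cells total 112, leaving 141 − 112 = 29.
In column 4 the known cells total 122, leaving 141 − 122 = 19.

q = 29, x = 19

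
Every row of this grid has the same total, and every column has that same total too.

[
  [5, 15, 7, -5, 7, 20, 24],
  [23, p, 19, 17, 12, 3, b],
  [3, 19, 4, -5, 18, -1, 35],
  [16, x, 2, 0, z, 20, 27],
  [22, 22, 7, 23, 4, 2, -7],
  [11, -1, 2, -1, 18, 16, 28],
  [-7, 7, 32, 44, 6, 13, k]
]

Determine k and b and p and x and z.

Rows 1 and 3 both sum to 73, so that's the common total.
Column 5 has 7 + 12 + 18 + 4 + 18 + 6 = 65; the blank must be 73 − 65 = 8.
Row 4 has 16 + 2 + 0 + 8 + 20 + 27 = 73; the blank must be 73 − 73 = 0.
Column 2 has 15 + 19 + 0 + 22 − 1 + 7 = 62; the blank must be 73 − 62 = 11.
Row 7 has -7 + 7 + 32 + 44 + 6 + 13 = 95; the blank must be 73 − 95 = -22.
Row 2 has 23 + 11 + 19 + 17 + 12 + 3 = 85; the blank must be 73 − 85 = -12.

k = -22, b = -12, p = 11, x = 0, z = 8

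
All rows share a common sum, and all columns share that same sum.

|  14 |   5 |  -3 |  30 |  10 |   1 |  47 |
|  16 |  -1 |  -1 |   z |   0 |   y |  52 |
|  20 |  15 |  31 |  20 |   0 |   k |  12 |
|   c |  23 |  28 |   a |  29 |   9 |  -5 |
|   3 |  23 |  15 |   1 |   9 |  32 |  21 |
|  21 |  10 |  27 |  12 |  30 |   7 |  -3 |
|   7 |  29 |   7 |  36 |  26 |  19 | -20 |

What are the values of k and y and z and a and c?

Rows 1 and 5 both sum to 104, so that's the common total.
Column 1: 14 + 16 + 20 + 3 + 21 + 7 = 81, so its missing entry is 104 − 81 = 23.
Row 4: 23 + 23 + 28 + 29 + 9 − 5 = 107, so its missing entry is 104 − 107 = -3.
Row 3: 20 + 15 + 31 + 20 + 0 + 12 = 98, so its missing entry is 104 − 98 = 6.
Column 6: 1 + 6 + 9 + 32 + 7 + 19 = 74, so its missing entry is 104 − 74 = 30.
Row 2: 16 − 1 − 1 + 0 + 30 + 52 = 96, so its missing entry is 104 − 96 = 8.

k = 6, y = 30, z = 8, a = -3, c = 23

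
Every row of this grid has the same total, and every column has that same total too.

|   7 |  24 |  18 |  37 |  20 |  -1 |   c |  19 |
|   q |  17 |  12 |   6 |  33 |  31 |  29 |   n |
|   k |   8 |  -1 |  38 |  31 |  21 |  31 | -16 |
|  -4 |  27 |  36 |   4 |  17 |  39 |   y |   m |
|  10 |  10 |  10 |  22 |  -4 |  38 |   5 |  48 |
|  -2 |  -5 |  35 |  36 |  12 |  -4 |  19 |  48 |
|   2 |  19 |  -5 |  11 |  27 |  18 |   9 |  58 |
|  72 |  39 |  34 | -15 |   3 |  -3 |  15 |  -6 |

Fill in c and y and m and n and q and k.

c = 15, y = 16, m = 4, n = -16, q = 27, k = 27

Rows 5 and 6 both sum to 139, so that's the common total.
Row 3 has 8 − 1 + 38 + 31 + 21 + 31 − 16 = 112; the blank must be 139 − 112 = 27.
Row 1 has 7 + 24 + 18 + 37 + 20 − 1 + 19 = 124; the blank must be 139 − 124 = 15.
Column 7 has 15 + 29 + 31 + 5 + 19 + 9 + 15 = 123; the blank must be 139 − 123 = 16.
Row 4 has -4 + 27 + 36 + 4 + 17 + 39 + 16 = 135; the blank must be 139 − 135 = 4.
Column 8 has 19 − 16 + 4 + 48 + 48 + 58 − 6 = 155; the blank must be 139 − 155 = -16.
Row 2 has 17 + 12 + 6 + 33 + 31 + 29 − 16 = 112; the blank must be 139 − 112 = 27.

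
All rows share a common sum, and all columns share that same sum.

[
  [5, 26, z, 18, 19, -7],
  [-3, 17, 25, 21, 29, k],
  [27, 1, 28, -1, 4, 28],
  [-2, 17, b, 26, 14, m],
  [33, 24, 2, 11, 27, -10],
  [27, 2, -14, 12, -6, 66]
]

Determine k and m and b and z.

k = -2, m = 12, b = 20, z = 26

Rows 3 and 5 both sum to 87, so that's the common total.
Row 1: 5 + 26 + 18 + 19 − 7 = 61, so its missing entry is 87 − 61 = 26.
Column 3: 26 + 25 + 28 + 2 − 14 = 67, so its missing entry is 87 − 67 = 20.
Row 4: -2 + 17 + 20 + 26 + 14 = 75, so its missing entry is 87 − 75 = 12.
Row 2: -3 + 17 + 25 + 21 + 29 = 89, so its missing entry is 87 − 89 = -2.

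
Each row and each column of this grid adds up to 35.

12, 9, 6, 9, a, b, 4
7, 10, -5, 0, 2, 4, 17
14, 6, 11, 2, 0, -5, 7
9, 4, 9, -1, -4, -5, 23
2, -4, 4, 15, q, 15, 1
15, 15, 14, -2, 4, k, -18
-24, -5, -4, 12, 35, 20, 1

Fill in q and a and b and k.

Row 5 has 2 − 4 + 4 + 15 + 15 + 1 = 33; the blank must be 35 − 33 = 2.
Row 6 has 15 + 15 + 14 − 2 + 4 − 18 = 28; the blank must be 35 − 28 = 7.
Column 5 has 2 + 0 − 4 + 2 + 4 + 35 = 39; the blank must be 35 − 39 = -4.
Row 1 has 12 + 9 + 6 + 9 − 4 + 4 = 36; the blank must be 35 − 36 = -1.

q = 2, a = -4, b = -1, k = 7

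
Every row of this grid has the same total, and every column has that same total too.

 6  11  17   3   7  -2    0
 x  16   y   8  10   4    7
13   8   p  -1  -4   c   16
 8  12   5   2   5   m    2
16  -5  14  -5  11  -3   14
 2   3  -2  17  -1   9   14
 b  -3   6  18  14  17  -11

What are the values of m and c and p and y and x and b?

Rows 1 and 5 both sum to 42, so that's the common total.
The known cells in row 7 total 41, leaving 42 − 41 = 1 for the blank.
The known cells in column 1 total 46, leaving 42 − 46 = -4 for the blank.
The known cells in row 2 total 41, leaving 42 − 41 = 1 for the blank.
The known cells in column 3 total 41, leaving 42 − 41 = 1 for the blank.
The known cells in row 3 total 33, leaving 42 − 33 = 9 for the blank.
The known cells in row 4 total 34, leaving 42 − 34 = 8 for the blank.

m = 8, c = 9, p = 1, y = 1, x = -4, b = 1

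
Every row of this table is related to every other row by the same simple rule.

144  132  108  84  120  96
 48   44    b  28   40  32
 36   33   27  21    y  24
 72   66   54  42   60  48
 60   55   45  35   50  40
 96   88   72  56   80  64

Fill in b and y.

b = 36, y = 30

Each row is a constant multiple of every other row — this is a multiplication table with the headers hidden.
Row 2 is 32/96 = 1/3 times row 1, so its entry in column 3 is 108 × 1/3 = 36.
Row 3 is 24/96 = 1/4 times row 1, so its entry in column 5 is 120 × 1/4 = 30.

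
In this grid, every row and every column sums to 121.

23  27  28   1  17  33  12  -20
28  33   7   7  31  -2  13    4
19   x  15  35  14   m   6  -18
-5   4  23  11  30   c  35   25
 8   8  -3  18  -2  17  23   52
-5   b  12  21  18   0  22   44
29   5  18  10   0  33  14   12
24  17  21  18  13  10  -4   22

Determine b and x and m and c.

b = 9, x = 18, m = 32, c = -2

The known cells in row 6 total 112, leaving 121 − 112 = 9 for the blank.
The known cells in column 2 total 103, leaving 121 − 103 = 18 for the blank.
The known cells in row 3 total 89, leaving 121 − 89 = 32 for the blank.
The known cells in row 4 total 123, leaving 121 − 123 = -2 for the blank.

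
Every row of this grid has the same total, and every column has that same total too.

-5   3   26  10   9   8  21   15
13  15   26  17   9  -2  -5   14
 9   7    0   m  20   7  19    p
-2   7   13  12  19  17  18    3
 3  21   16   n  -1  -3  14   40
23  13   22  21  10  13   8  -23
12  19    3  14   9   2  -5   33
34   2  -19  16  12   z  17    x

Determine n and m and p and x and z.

n = -3, m = 0, p = 25, x = -20, z = 45

Rows 1 and 2 both sum to 87, so that's the common total.
Row 5: 3 + 21 + 16 − 1 − 3 + 14 + 40 = 90, so its missing entry is 87 − 90 = -3.
Column 4: 10 + 17 + 12 − 3 + 21 + 14 + 16 = 87, so its missing entry is 87 − 87 = 0.
Row 3: 9 + 7 + 0 + 0 + 20 + 7 + 19 = 62, so its missing entry is 87 − 62 = 25.
Column 8: 15 + 14 + 25 + 3 + 40 − 23 + 33 = 107, so its missing entry is 87 − 107 = -20.
Row 8: 34 + 2 − 19 + 16 + 12 + 17 − 20 = 42, so its missing entry is 87 − 42 = 45.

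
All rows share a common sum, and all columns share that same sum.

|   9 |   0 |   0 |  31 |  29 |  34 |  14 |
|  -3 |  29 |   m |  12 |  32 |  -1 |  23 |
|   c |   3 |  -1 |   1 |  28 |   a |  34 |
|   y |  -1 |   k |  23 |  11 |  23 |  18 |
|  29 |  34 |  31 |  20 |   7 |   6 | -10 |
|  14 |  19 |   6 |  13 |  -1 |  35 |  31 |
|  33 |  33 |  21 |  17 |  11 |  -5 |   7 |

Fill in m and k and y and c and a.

Rows 1 and 5 both sum to 117, so that's the common total.
Row 2: -3 + 29 + 12 + 32 − 1 + 23 = 92, so its missing entry is 117 − 92 = 25.
Column 3: 0 + 25 − 1 + 31 + 6 + 21 = 82, so its missing entry is 117 − 82 = 35.
Row 4: -1 + 35 + 23 + 11 + 23 + 18 = 109, so its missing entry is 117 − 109 = 8.
Column 1: 9 − 3 + 8 + 29 + 14 + 33 = 90, so its missing entry is 117 − 90 = 27.
Row 3: 27 + 3 − 1 + 1 + 28 + 34 = 92, so its missing entry is 117 − 92 = 25.

m = 25, k = 35, y = 8, c = 27, a = 25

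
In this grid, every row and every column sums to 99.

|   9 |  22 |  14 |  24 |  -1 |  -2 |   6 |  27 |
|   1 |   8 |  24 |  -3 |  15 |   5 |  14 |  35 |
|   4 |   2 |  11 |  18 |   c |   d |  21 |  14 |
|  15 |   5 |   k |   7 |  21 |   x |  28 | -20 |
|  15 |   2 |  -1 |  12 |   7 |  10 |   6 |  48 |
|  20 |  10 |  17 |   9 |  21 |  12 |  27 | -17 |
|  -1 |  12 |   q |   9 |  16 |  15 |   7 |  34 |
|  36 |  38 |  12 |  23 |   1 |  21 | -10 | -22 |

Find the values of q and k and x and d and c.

Row 7 has -1 + 12 + 9 + 16 + 15 + 7 + 34 = 92; the blank must be 99 − 92 = 7.
Column 5 has -1 + 15 + 21 + 7 + 21 + 16 + 1 = 80; the blank must be 99 − 80 = 19.
Column 3 has 14 + 24 + 11 − 1 + 17 + 7 + 12 = 84; the blank must be 99 − 84 = 15.
Row 3 has 4 + 2 + 11 + 18 + 19 + 21 + 14 = 89; the blank must be 99 − 89 = 10.
Row 4 has 15 + 5 + 15 + 7 + 21 + 28 − 20 = 71; the blank must be 99 − 71 = 28.

q = 7, k = 15, x = 28, d = 10, c = 19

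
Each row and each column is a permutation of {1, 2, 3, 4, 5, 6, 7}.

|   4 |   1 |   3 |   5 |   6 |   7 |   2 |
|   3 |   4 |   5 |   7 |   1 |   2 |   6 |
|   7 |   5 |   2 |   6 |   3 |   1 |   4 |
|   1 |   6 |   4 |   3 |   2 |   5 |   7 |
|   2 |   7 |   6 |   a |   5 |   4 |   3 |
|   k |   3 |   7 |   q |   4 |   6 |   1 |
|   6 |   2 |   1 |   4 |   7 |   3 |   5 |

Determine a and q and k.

For row 6, column 1: column 1 already has {1, 2, 3, 4, 6, 7}; that leaves 5.
At (row 6, col 4): row 6 already has {1, 3, 4, 5, 6, 7}, so the value is 2.
At (row 5, col 4): row 5 already has {2, 3, 4, 5, 6, 7}, so the value is 1.

a = 1, q = 2, k = 5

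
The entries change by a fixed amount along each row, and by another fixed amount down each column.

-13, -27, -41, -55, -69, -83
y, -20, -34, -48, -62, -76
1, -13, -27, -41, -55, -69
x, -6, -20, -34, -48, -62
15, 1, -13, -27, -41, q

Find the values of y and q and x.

y = -6, q = -55, x = 8

Along each row the entries change by -14 per step; down each column they change by 7.
Row 2: from -20 at column 2, stepping by -14 to column 1 gives -6.
Row 5: from 15 at column 1, stepping by -14 to column 6 gives -55.
Row 4: from -6 at column 2, stepping by -14 to column 1 gives 8.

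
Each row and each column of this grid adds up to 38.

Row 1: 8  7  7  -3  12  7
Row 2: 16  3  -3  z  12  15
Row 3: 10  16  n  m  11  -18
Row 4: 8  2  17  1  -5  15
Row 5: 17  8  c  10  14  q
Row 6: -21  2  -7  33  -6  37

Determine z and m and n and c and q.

The known cells in column 6 total 56, leaving 38 − 56 = -18 for the blank.
The known cells in row 5 total 31, leaving 38 − 31 = 7 for the blank.
The known cells in column 3 total 21, leaving 38 − 21 = 17 for the blank.
The known cells in row 3 total 36, leaving 38 − 36 = 2 for the blank.
The known cells in row 2 total 43, leaving 38 − 43 = -5 for the blank.

z = -5, m = 2, n = 17, c = 7, q = -18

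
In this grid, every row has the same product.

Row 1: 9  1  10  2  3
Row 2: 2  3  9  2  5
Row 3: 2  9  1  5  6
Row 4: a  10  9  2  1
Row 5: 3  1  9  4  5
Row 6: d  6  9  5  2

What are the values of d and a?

d = 1, a = 3

Rows 3 and 5 each multiply to 540, so every row has product 540.
Row 6: 6×9×5×2 = 540, so the missing entry is 540 ÷ 540 = 1.
Row 4: 10×9×2×1 = 180, so the missing entry is 540 ÷ 180 = 3.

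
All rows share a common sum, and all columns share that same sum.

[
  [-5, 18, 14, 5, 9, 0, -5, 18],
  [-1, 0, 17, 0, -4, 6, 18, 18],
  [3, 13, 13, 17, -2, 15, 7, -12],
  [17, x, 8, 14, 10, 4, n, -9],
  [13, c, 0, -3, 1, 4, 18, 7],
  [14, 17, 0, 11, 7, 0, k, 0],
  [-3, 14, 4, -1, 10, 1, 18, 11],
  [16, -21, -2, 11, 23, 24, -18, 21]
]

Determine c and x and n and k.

Rows 1 and 2 both sum to 54, so that's the common total.
The known cells in row 5 total 40, leaving 54 − 40 = 14 for the blank.
The known cells in column 2 total 55, leaving 54 − 55 = -1 for the blank.
The known cells in row 6 total 49, leaving 54 − 49 = 5 for the blank.
The known cells in row 4 total 43, leaving 54 − 43 = 11 for the blank.

c = 14, x = -1, n = 11, k = 5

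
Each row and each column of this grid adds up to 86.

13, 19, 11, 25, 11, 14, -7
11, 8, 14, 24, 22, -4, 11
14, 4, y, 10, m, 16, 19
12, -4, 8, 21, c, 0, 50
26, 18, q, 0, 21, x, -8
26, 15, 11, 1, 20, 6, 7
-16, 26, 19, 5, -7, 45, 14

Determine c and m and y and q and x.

The known cells in row 4 total 87, leaving 86 − 87 = -1 for the blank.
The known cells in column 5 total 66, leaving 86 − 66 = 20 for the blank.
The known cells in column 6 total 77, leaving 86 − 77 = 9 for the blank.
The known cells in row 5 total 66, leaving 86 − 66 = 20 for the blank.
The known cells in row 3 total 83, leaving 86 − 83 = 3 for the blank.

c = -1, m = 20, y = 3, q = 20, x = 9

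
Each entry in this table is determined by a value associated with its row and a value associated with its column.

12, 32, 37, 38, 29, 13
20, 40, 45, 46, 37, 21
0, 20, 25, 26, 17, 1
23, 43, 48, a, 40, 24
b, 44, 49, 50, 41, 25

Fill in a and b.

The difference between any two rows is the same in every column — this is an addition table with the headers hidden.
Row 4 minus row 1 is 24 − 13 = 11, so its entry in column 4 is 38 + 11 = 49.
Row 5 minus row 1 is 25 − 13 = 12, so its entry in column 1 is 12 + 12 = 24.

a = 49, b = 24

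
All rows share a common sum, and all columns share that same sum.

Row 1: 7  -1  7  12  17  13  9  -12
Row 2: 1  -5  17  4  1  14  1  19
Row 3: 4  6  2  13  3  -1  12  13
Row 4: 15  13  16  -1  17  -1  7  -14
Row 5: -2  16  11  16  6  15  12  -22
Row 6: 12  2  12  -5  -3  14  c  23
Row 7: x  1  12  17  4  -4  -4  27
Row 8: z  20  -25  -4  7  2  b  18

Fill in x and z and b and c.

x = -1, z = 16, b = 18, c = -3

Rows 1 and 2 both sum to 52, so that's the common total.
Row 6 has 12 + 2 + 12 − 5 − 3 + 14 + 23 = 55; the blank must be 52 − 55 = -3.
Column 7 has 9 + 1 + 12 + 7 + 12 − 3 − 4 = 34; the blank must be 52 − 34 = 18.
Row 8 has 20 − 25 − 4 + 7 + 2 + 18 + 18 = 36; the blank must be 52 − 36 = 16.
Row 7 has 1 + 12 + 17 + 4 − 4 − 4 + 27 = 53; the blank must be 52 − 53 = -1.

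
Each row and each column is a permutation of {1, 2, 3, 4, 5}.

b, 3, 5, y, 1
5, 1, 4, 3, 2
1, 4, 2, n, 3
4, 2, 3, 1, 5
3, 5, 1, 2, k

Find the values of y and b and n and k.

For row 5, column 5: row 5 already has {1, 2, 3, 5}; that leaves 4.
For row 3, column 4: row 3 already has {1, 2, 3, 4}; that leaves 5.
At (row 1, col 4): column 4 already has {1, 2, 3, 5}, so the value is 4.
Cell (1,1): row 1 already has {1, 3, 4, 5} → 2.

y = 4, b = 2, n = 5, k = 4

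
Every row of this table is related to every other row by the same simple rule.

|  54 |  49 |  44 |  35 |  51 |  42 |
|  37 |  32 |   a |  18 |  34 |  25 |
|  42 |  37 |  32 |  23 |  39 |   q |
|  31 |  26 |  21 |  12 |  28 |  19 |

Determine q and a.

The difference between any two rows is the same in every column — this is an addition table with the headers hidden.
Row 3 minus row 1 is 37 − 49 = -12, so its entry in column 6 is 42 + (-12) = 30.
Row 2 minus row 1 is 32 − 49 = -17, so its entry in column 3 is 44 + (-17) = 27.

q = 30, a = 27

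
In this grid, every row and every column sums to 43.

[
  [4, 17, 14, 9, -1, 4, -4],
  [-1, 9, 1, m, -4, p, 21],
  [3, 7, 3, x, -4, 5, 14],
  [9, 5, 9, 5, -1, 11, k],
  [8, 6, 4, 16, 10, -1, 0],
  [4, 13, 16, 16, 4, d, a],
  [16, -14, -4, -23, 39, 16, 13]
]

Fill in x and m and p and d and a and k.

x = 15, m = 5, p = 12, d = -4, a = -6, k = 5

Row 3 has 3 + 7 + 3 − 4 + 5 + 14 = 28; the blank must be 43 − 28 = 15.
Row 4 has 9 + 5 + 9 + 5 − 1 + 11 = 38; the blank must be 43 − 38 = 5.
Column 7 has -4 + 21 + 14 + 5 + 0 + 13 = 49; the blank must be 43 − 49 = -6.
Row 6 has 4 + 13 + 16 + 16 + 4 − 6 = 47; the blank must be 43 − 47 = -4.
Column 6 has 4 + 5 + 11 − 1 − 4 + 16 = 31; the blank must be 43 − 31 = 12.
Row 2 has -1 + 9 + 1 − 4 + 12 + 21 = 38; the blank must be 43 − 38 = 5.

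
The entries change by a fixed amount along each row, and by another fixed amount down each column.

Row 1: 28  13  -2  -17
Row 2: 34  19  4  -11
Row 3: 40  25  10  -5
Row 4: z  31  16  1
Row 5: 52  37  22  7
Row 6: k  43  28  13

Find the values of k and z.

k = 58, z = 46

Along each row the entries change by -15 per step; down each column they change by 6.
Row 6: from 43 at column 2, stepping by -15 to column 1 gives 58.
Row 4: from 31 at column 2, stepping by -15 to column 1 gives 46.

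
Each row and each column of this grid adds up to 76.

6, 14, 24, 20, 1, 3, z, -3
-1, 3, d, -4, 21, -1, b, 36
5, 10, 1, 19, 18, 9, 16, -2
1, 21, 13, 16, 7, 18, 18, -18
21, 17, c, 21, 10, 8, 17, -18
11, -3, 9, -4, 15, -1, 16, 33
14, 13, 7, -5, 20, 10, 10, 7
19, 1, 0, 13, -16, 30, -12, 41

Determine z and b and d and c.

Row 5 has 21 + 17 + 21 + 10 + 8 + 17 − 18 = 76; the blank must be 76 − 76 = 0.
Column 3 has 24 + 1 + 13 + 0 + 9 + 7 + 0 = 54; the blank must be 76 − 54 = 22.
Row 2 has -1 + 3 + 22 − 4 + 21 − 1 + 36 = 76; the blank must be 76 − 76 = 0.
Row 1 has 6 + 14 + 24 + 20 + 1 + 3 − 3 = 65; the blank must be 76 − 65 = 11.

z = 11, b = 0, d = 22, c = 0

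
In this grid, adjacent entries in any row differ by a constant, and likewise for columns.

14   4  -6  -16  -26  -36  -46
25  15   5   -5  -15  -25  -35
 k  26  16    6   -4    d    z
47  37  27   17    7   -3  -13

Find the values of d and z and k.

d = -14, z = -24, k = 36

Along each row the entries change by -10 per step; down each column they change by 11.
Row 3: from 26 at column 2, stepping by -10 to column 6 gives -14.
Row 3: from 26 at column 2, stepping by -10 to column 7 gives -24.
Row 3: from 26 at column 2, stepping by -10 to column 1 gives 36.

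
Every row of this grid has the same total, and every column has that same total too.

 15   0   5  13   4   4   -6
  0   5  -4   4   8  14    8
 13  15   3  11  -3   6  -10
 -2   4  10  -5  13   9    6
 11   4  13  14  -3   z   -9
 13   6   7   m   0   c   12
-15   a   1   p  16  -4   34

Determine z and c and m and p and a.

Rows 1 and 2 both sum to 35, so that's the common total.
Column 2: 0 + 5 + 15 + 4 + 4 + 6 = 34, so its missing entry is 35 − 34 = 1.
Row 5: 11 + 4 + 13 + 14 − 3 − 9 = 30, so its missing entry is 35 − 30 = 5.
Column 6: 4 + 14 + 6 + 9 + 5 − 4 = 34, so its missing entry is 35 − 34 = 1.
Row 6: 13 + 6 + 7 + 0 + 1 + 12 = 39, so its missing entry is 35 − 39 = -4.
Row 7: -15 + 1 + 1 + 16 − 4 + 34 = 33, so its missing entry is 35 − 33 = 2.

z = 5, c = 1, m = -4, p = 2, a = 1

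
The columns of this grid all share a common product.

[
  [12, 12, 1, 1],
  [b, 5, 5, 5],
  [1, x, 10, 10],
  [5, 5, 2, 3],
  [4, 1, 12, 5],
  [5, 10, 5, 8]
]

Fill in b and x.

Columns 3 and 4 each multiply to 6000, so every column has product 6000.
Column 1: 12×1×5×4×5 = 1200, so the missing entry is 6000 ÷ 1200 = 5.
Column 2: 12×5×5×1×10 = 3000, so the missing entry is 6000 ÷ 3000 = 2.

b = 5, x = 2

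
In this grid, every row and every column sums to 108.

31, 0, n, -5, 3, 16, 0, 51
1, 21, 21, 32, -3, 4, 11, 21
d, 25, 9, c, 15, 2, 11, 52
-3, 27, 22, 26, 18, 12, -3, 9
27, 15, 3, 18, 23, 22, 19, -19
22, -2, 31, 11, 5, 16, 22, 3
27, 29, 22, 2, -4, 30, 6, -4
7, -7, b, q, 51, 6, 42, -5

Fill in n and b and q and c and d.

Column 1: 31 + 1 − 3 + 27 + 22 + 27 + 7 = 112, so its missing entry is 108 − 112 = -4.
Row 3: -4 + 25 + 9 + 15 + 2 + 11 + 52 = 110, so its missing entry is 108 − 110 = -2.
Column 4: -5 + 32 − 2 + 26 + 18 + 11 + 2 = 82, so its missing entry is 108 − 82 = 26.
Row 1: 31 + 0 − 5 + 3 + 16 + 0 + 51 = 96, so its missing entry is 108 − 96 = 12.
Row 8: 7 − 7 + 26 + 51 + 6 + 42 − 5 = 120, so its missing entry is 108 − 120 = -12.

n = 12, b = -12, q = 26, c = -2, d = -4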